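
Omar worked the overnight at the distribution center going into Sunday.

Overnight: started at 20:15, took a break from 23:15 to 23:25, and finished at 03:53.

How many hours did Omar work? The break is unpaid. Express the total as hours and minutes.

7 h 28 min

Overnight: 20:15 → midnight = 3 h 45 min; midnight → 03:53 = 3 h 53 min; span 7 h 38 min; less 10 min break → 7 h 28 min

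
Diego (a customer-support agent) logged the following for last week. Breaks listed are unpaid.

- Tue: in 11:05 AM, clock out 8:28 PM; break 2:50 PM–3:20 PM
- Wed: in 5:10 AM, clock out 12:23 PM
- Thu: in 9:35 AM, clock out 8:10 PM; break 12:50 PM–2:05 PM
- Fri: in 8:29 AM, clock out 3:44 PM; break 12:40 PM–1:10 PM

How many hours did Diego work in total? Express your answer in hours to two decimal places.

32.18 hours

Tue: 11:05 AM–8:28 PM = 9 h 23 min; less 30 min break → 8 h 53 min
Wed: 5:10 AM–12:23 PM = 7 h 13 min
Thu: 9:35 AM–8:10 PM = 10 h 35 min; less 75 min break → 9 h 20 min
Fri: 8:29 AM–3:44 PM = 7 h 15 min; less 30 min break → 6 h 45 min
Total: 8 h 53 min + 7 h 13 min + 9 h 20 min + 6 h 45 min = 32 h 11 min.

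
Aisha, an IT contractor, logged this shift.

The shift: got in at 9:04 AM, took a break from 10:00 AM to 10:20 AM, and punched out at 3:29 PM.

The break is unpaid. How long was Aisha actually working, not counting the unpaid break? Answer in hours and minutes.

6 h 5 min

The shift: 9:04 AM–3:29 PM = 6 h 25 min; less 20 min break → 6 h 5 min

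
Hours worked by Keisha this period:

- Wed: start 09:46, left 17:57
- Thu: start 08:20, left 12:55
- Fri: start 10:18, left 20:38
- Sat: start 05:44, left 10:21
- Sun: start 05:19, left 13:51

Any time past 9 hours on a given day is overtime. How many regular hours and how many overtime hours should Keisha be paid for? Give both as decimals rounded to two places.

Wed: 09:46–17:57 = 8 h 11 min
Thu: 08:20–12:55 = 4 h 35 min
Fri: 10:18–20:38 = 10 h 20 min
Sat: 05:44–10:21 = 4 h 37 min
Sun: 05:19–13:51 = 8 h 32 min
Wed reg 8 h 11 min / OT 0 h 0 min; Thu reg 4 h 35 min / OT 0 h 0 min; Fri reg 9 h 0 min / OT 1 h 20 min; Sat reg 4 h 37 min / OT 0 h 0 min; Sun reg 8 h 32 min / OT 0 h 0 min.
Totals: regular 34 h 55 min, overtime 1 h 20 min.

Regular 34.92 hours, overtime 1.33 hours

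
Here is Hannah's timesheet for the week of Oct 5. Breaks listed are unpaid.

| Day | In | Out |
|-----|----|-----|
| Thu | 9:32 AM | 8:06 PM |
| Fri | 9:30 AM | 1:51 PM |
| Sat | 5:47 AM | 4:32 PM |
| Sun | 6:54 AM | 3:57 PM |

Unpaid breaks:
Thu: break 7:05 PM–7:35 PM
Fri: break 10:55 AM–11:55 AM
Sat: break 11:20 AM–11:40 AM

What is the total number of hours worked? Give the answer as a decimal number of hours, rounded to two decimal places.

Thu: 9:32 AM–8:06 PM = 10 h 34 min; less 30 min break → 10 h 4 min
Fri: 9:30 AM–1:51 PM = 4 h 21 min; less 60 min break → 3 h 21 min
Sat: 5:47 AM–4:32 PM = 10 h 45 min; less 20 min break → 10 h 25 min
Sun: 6:54 AM–3:57 PM = 9 h 3 min
Total: 10 h 4 min + 3 h 21 min + 10 h 25 min + 9 h 3 min = 32 h 53 min.

32.88 hours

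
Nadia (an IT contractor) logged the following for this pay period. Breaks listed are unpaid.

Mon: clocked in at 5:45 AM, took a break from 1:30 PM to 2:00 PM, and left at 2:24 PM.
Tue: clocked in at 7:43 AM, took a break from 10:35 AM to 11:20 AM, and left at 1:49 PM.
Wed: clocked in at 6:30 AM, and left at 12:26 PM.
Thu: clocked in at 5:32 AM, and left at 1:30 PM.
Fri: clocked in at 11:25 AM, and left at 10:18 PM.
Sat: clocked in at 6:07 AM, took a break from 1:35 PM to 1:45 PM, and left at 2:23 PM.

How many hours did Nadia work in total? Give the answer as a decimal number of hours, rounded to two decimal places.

Mon: 5:45 AM–2:24 PM = 8 h 39 min; less 30 min break → 8 h 9 min
Tue: 7:43 AM–1:49 PM = 6 h 6 min; less 45 min break → 5 h 21 min
Wed: 6:30 AM–12:26 PM = 5 h 56 min
Thu: 5:32 AM–1:30 PM = 7 h 58 min
Fri: 11:25 AM–10:18 PM = 10 h 53 min
Sat: 6:07 AM–2:23 PM = 8 h 16 min; less 10 min break → 8 h 6 min
Total: 8 h 9 min + 5 h 21 min + 5 h 56 min + 7 h 58 min + 10 h 53 min + 8 h 6 min = 46 h 23 min.

46.38 hours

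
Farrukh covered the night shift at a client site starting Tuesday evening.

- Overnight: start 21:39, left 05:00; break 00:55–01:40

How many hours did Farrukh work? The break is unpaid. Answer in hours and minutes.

Overnight: 21:39 → midnight = 2 h 21 min; midnight → 05:00 = 5 h 0 min; span 7 h 21 min; less 45 min break → 6 h 36 min

6 h 36 min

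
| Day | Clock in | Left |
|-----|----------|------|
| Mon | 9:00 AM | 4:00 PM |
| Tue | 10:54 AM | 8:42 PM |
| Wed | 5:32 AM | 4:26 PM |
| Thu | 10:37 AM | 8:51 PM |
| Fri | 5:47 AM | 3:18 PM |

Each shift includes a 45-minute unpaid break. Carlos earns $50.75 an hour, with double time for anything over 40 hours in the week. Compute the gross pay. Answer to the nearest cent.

Mon: 9:00 AM–4:00 PM = 7 h 0 min; less 45 min break → 6 h 15 min
Tue: 10:54 AM–8:42 PM = 9 h 48 min; less 45 min break → 9 h 3 min
Wed: 5:32 AM–4:26 PM = 10 h 54 min; less 45 min break → 10 h 9 min
Thu: 10:37 AM–8:51 PM = 10 h 14 min; less 45 min break → 9 h 29 min
Fri: 5:47 AM–3:18 PM = 9 h 31 min; less 45 min break → 8 h 46 min
Total worked: 43 h 42 min = 2622 min.
Regular 40 h 0 min = 2400 min at $50.75/h; overtime 3 h 42 min = 222 min at $101.50/h.
Pay = (2400 × $50.75 + 222 × $101.50) ÷ 60 = $2405.55.

$2405.55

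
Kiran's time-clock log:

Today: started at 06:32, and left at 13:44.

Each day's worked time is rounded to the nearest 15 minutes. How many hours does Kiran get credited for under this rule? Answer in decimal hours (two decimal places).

7.25 hours

Today: 06:32–13:44 = 7 h 12 min → rounds to 7 h 15 min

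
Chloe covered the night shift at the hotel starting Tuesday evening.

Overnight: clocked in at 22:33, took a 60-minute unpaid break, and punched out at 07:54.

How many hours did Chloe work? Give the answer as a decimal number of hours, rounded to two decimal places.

8.35 hours

Overnight: 22:33 → midnight = 1 h 27 min; midnight → 07:54 = 7 h 54 min; span 9 h 21 min; less 60 min break → 8 h 21 min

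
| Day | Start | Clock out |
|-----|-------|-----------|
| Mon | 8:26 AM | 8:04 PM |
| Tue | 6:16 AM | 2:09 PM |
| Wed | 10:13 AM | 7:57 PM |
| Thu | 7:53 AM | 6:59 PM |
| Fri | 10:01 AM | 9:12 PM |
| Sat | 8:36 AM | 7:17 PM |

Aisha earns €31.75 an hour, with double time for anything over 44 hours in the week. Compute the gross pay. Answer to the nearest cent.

Mon: 8:26 AM–8:04 PM = 11 h 38 min
Tue: 6:16 AM–2:09 PM = 7 h 53 min
Wed: 10:13 AM–7:57 PM = 9 h 44 min
Thu: 7:53 AM–6:59 PM = 11 h 6 min
Fri: 10:01 AM–9:12 PM = 11 h 11 min
Sat: 8:36 AM–7:17 PM = 10 h 41 min
Total worked: 62 h 13 min = 3733 min.
Regular 44 h 0 min = 2640 min at €31.75/h; overtime 18 h 13 min = 1093 min at €63.50/h.
Pay = (2640 × €31.75 + 1093 × €63.50) ÷ 60 = €2553.76.

€2553.76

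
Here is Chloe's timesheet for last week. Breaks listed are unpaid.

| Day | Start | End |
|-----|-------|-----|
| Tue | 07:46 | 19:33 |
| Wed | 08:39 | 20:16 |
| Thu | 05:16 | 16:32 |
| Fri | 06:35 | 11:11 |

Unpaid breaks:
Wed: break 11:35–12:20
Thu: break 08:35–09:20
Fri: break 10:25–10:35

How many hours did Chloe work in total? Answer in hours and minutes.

37 h 36 min

Tue: 07:46–19:33 = 11 h 47 min
Wed: 08:39–20:16 = 11 h 37 min; less 45 min break → 10 h 52 min
Thu: 05:16–16:32 = 11 h 16 min; less 45 min break → 10 h 31 min
Fri: 06:35–11:11 = 4 h 36 min; less 10 min break → 4 h 26 min
Total: 11 h 47 min + 10 h 52 min + 10 h 31 min + 4 h 26 min = 37 h 36 min.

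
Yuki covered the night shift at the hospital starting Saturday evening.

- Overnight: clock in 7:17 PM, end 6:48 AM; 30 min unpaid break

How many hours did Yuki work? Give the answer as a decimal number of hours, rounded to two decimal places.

Overnight: 7:17 PM → midnight = 4 h 43 min; midnight → 6:48 AM = 6 h 48 min; span 11 h 31 min; less 30 min break → 11 h 1 min

11.02 hours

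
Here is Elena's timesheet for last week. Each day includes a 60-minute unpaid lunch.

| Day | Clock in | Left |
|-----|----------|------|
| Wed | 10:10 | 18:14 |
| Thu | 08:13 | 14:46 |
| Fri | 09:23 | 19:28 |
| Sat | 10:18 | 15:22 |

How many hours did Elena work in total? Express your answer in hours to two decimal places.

Wed: 10:10–18:14 = 8 h 4 min; less 60 min break → 7 h 4 min
Thu: 08:13–14:46 = 6 h 33 min; less 60 min break → 5 h 33 min
Fri: 09:23–19:28 = 10 h 5 min; less 60 min break → 9 h 5 min
Sat: 10:18–15:22 = 5 h 4 min; less 60 min break → 4 h 4 min
Total: 7 h 4 min + 5 h 33 min + 9 h 5 min + 4 h 4 min = 25 h 46 min.

25.77 hours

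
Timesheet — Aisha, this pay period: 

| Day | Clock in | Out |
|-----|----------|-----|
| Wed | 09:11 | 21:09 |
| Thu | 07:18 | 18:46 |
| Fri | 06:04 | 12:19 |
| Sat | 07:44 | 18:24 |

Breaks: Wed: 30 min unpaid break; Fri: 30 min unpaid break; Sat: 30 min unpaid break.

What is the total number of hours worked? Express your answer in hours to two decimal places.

38.85 hours

Wed: 09:11–21:09 = 11 h 58 min; less 30 min break → 11 h 28 min
Thu: 07:18–18:46 = 11 h 28 min
Fri: 06:04–12:19 = 6 h 15 min; less 30 min break → 5 h 45 min
Sat: 07:44–18:24 = 10 h 40 min; less 30 min break → 10 h 10 min
Total: 11 h 28 min + 11 h 28 min + 5 h 45 min + 10 h 10 min = 38 h 51 min.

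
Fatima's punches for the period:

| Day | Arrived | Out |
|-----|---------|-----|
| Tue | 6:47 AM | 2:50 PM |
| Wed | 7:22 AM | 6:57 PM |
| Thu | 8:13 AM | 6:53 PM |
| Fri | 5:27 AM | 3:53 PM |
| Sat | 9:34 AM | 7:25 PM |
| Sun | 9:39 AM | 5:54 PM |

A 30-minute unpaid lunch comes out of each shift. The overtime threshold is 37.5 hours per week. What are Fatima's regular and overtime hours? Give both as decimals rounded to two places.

Regular 37.50 hours, overtime 18.33 hours

Tue: 6:47 AM–2:50 PM = 8 h 3 min; less 30 min break → 7 h 33 min
Wed: 7:22 AM–6:57 PM = 11 h 35 min; less 30 min break → 11 h 5 min
Thu: 8:13 AM–6:53 PM = 10 h 40 min; less 30 min break → 10 h 10 min
Fri: 5:27 AM–3:53 PM = 10 h 26 min; less 30 min break → 9 h 56 min
Sat: 9:34 AM–7:25 PM = 9 h 51 min; less 30 min break → 9 h 21 min
Sun: 9:39 AM–5:54 PM = 8 h 15 min; less 30 min break → 7 h 45 min
Total worked: 55 h 50 min = 55.83 h.
Threshold 37.5 h → overtime 18 h 20 min, regular 37 h 30 min.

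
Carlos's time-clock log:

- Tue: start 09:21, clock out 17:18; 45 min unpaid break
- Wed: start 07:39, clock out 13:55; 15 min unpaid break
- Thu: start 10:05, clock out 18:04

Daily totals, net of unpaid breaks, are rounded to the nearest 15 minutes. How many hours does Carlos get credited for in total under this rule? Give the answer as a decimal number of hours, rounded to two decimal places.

Tue: 09:21–17:18 = 7 h 57 min − 45 min = 7 h 12 min → rounds to 7 h 15 min
Wed: 07:39–13:55 = 6 h 16 min − 15 min = 6 h 1 min → rounds to 6 h 0 min
Thu: 10:05–18:04 = 7 h 59 min → rounds to 8 h 0 min
Total credited: 21 h 15 min.

21.25 hours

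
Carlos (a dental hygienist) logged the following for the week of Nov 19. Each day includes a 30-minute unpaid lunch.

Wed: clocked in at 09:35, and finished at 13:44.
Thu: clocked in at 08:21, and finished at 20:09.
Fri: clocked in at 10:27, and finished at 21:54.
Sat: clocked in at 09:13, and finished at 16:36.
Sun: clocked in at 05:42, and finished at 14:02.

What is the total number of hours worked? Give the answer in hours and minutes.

Wed: 09:35–13:44 = 4 h 9 min; less 30 min break → 3 h 39 min
Thu: 08:21–20:09 = 11 h 48 min; less 30 min break → 11 h 18 min
Fri: 10:27–21:54 = 11 h 27 min; less 30 min break → 10 h 57 min
Sat: 09:13–16:36 = 7 h 23 min; less 30 min break → 6 h 53 min
Sun: 05:42–14:02 = 8 h 20 min; less 30 min break → 7 h 50 min
Total: 3 h 39 min + 11 h 18 min + 10 h 57 min + 6 h 53 min + 7 h 50 min = 40 h 37 min.

40 h 37 min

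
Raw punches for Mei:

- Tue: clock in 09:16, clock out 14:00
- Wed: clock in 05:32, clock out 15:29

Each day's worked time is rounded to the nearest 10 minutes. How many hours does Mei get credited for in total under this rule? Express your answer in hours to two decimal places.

Tue: 09:16–14:00 = 4 h 44 min → rounds to 4 h 40 min
Wed: 05:32–15:29 = 9 h 57 min → rounds to 10 h 0 min
Total credited: 14 h 40 min.

14.67 hours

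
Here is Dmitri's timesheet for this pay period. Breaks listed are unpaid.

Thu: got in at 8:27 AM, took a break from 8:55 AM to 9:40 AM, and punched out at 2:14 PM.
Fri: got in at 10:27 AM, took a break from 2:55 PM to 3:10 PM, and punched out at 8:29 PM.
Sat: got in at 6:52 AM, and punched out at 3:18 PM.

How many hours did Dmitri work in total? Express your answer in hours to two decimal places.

23.25 hours

Thu: 8:27 AM–2:14 PM = 5 h 47 min; less 45 min break → 5 h 2 min
Fri: 10:27 AM–8:29 PM = 10 h 2 min; less 15 min break → 9 h 47 min
Sat: 6:52 AM–3:18 PM = 8 h 26 min
Total: 5 h 2 min + 9 h 47 min + 8 h 26 min = 23 h 15 min.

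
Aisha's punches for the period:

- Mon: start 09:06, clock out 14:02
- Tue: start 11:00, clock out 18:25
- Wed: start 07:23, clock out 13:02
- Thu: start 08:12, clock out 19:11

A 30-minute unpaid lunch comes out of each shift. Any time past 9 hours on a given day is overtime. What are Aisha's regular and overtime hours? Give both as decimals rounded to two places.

Mon: 09:06–14:02 = 4 h 56 min; less 30 min break → 4 h 26 min
Tue: 11:00–18:25 = 7 h 25 min; less 30 min break → 6 h 55 min
Wed: 07:23–13:02 = 5 h 39 min; less 30 min break → 5 h 9 min
Thu: 08:12–19:11 = 10 h 59 min; less 30 min break → 10 h 29 min
Mon reg 4 h 26 min / OT 0 h 0 min; Tue reg 6 h 55 min / OT 0 h 0 min; Wed reg 5 h 9 min / OT 0 h 0 min; Thu reg 9 h 0 min / OT 1 h 29 min.
Totals: regular 25 h 30 min, overtime 1 h 29 min.

Regular 25.50 hours, overtime 1.48 hours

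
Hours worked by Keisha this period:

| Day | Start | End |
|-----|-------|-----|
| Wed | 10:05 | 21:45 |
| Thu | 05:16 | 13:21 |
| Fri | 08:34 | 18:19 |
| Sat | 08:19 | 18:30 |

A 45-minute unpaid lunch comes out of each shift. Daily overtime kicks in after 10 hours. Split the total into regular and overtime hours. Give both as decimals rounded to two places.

Wed: 10:05–21:45 = 11 h 40 min; less 45 min break → 10 h 55 min
Thu: 05:16–13:21 = 8 h 5 min; less 45 min break → 7 h 20 min
Fri: 08:34–18:19 = 9 h 45 min; less 45 min break → 9 h 0 min
Sat: 08:19–18:30 = 10 h 11 min; less 45 min break → 9 h 26 min
Wed reg 10 h 0 min / OT 0 h 55 min; Thu reg 7 h 20 min / OT 0 h 0 min; Fri reg 9 h 0 min / OT 0 h 0 min; Sat reg 9 h 26 min / OT 0 h 0 min.
Totals: regular 35 h 46 min, overtime 0 h 55 min.

Regular 35.77 hours, overtime 0.92 hours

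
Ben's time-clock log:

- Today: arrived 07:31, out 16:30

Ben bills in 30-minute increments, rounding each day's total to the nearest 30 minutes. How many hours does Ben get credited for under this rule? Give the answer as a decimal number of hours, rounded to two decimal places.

Today: 07:31–16:30 = 8 h 59 min → rounds to 9 h 0 min

9.00 hours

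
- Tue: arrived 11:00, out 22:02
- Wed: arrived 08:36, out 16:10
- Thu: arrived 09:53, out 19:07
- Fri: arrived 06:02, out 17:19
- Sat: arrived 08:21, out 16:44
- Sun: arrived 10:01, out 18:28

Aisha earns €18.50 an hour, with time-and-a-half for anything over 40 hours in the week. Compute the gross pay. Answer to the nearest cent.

€1182.61

Tue: 11:00–22:02 = 11 h 2 min
Wed: 08:36–16:10 = 7 h 34 min
Thu: 09:53–19:07 = 9 h 14 min
Fri: 06:02–17:19 = 11 h 17 min
Sat: 08:21–16:44 = 8 h 23 min
Sun: 10:01–18:28 = 8 h 27 min
Total worked: 55 h 57 min = 3357 min.
Regular 40 h 0 min = 2400 min at €18.50/h; overtime 15 h 57 min = 957 min at €27.75/h.
Pay = (2400 × €18.50 + 957 × €27.75) ÷ 60 = €1182.61.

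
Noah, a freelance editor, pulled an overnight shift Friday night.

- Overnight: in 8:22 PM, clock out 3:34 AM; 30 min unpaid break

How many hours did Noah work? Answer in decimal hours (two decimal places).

6.70 hours

Overnight: 8:22 PM → midnight = 3 h 38 min; midnight → 3:34 AM = 3 h 34 min; span 7 h 12 min; less 30 min break → 6 h 42 min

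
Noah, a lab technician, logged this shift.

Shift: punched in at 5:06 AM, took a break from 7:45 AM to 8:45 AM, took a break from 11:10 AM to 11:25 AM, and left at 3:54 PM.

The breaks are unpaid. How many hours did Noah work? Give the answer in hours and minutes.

Shift: 5:06 AM–3:54 PM = 10 h 48 min; less 75 min break → 9 h 33 min

9 h 33 min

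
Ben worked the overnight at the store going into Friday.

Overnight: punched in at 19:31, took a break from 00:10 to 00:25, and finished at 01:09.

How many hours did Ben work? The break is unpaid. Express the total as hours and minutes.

Overnight: 19:31 → midnight = 4 h 29 min; midnight → 01:09 = 1 h 9 min; span 5 h 38 min; less 15 min break → 5 h 23 min

5 h 23 min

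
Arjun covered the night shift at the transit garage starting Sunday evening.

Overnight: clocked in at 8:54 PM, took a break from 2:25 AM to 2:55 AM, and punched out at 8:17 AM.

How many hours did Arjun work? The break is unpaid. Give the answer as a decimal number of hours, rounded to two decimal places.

Overnight: 8:54 PM → midnight = 3 h 6 min; midnight → 8:17 AM = 8 h 17 min; span 11 h 23 min; less 30 min break → 10 h 53 min

10.88 hours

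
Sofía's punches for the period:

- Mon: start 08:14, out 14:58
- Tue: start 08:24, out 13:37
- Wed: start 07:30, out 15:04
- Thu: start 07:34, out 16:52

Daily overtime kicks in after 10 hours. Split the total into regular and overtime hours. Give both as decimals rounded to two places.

Regular 28.82 hours, overtime 0.00 hours

Mon: 08:14–14:58 = 6 h 44 min
Tue: 08:24–13:37 = 5 h 13 min
Wed: 07:30–15:04 = 7 h 34 min
Thu: 07:34–16:52 = 9 h 18 min
Mon reg 6 h 44 min / OT 0 h 0 min; Tue reg 5 h 13 min / OT 0 h 0 min; Wed reg 7 h 34 min / OT 0 h 0 min; Thu reg 9 h 18 min / OT 0 h 0 min.
Totals: regular 28 h 49 min, overtime 0 h 0 min.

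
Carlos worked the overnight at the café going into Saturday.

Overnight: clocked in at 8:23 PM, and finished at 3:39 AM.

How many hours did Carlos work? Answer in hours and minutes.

Overnight: 8:23 PM → midnight = 3 h 37 min; midnight → 3:39 AM = 3 h 39 min; span 7 h 16 min

7 h 16 min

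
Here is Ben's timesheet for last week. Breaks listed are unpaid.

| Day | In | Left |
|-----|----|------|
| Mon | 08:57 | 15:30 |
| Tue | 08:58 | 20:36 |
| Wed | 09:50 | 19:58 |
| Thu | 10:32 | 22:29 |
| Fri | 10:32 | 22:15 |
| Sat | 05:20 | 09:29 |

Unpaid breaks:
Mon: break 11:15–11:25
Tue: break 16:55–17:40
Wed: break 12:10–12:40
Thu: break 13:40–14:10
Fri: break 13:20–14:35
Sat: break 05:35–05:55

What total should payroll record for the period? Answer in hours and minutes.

52 h 38 min

Mon: 08:57–15:30 = 6 h 33 min; less 10 min break → 6 h 23 min
Tue: 08:58–20:36 = 11 h 38 min; less 45 min break → 10 h 53 min
Wed: 09:50–19:58 = 10 h 8 min; less 30 min break → 9 h 38 min
Thu: 10:32–22:29 = 11 h 57 min; less 30 min break → 11 h 27 min
Fri: 10:32–22:15 = 11 h 43 min; less 75 min break → 10 h 28 min
Sat: 05:20–09:29 = 4 h 9 min; less 20 min break → 3 h 49 min
Total: 6 h 23 min + 10 h 53 min + 9 h 38 min + 11 h 27 min + 10 h 28 min + 3 h 49 min = 52 h 38 min.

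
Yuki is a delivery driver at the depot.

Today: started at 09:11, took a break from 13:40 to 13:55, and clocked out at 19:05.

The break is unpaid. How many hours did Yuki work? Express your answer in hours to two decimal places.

9.65 hours

Today: 09:11–19:05 = 9 h 54 min; less 15 min break → 9 h 39 min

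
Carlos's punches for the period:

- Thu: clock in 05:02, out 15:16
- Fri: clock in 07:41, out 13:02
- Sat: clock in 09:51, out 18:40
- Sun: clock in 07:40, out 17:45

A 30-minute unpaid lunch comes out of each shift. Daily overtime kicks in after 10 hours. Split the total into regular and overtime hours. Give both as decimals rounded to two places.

Regular 32.48 hours, overtime 0.00 hours

Thu: 05:02–15:16 = 10 h 14 min; less 30 min break → 9 h 44 min
Fri: 07:41–13:02 = 5 h 21 min; less 30 min break → 4 h 51 min
Sat: 09:51–18:40 = 8 h 49 min; less 30 min break → 8 h 19 min
Sun: 07:40–17:45 = 10 h 5 min; less 30 min break → 9 h 35 min
Thu reg 9 h 44 min / OT 0 h 0 min; Fri reg 4 h 51 min / OT 0 h 0 min; Sat reg 8 h 19 min / OT 0 h 0 min; Sun reg 9 h 35 min / OT 0 h 0 min.
Totals: regular 32 h 29 min, overtime 0 h 0 min.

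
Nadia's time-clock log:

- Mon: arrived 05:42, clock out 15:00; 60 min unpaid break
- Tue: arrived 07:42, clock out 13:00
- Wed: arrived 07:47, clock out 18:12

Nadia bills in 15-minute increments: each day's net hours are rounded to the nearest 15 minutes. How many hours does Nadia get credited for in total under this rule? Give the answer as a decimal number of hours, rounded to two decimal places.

24.00 hours

Mon: 05:42–15:00 = 9 h 18 min − 60 min = 8 h 18 min → rounds to 8 h 15 min
Tue: 07:42–13:00 = 5 h 18 min → rounds to 5 h 15 min
Wed: 07:47–18:12 = 10 h 25 min → rounds to 10 h 30 min
Total credited: 24 h 0 min.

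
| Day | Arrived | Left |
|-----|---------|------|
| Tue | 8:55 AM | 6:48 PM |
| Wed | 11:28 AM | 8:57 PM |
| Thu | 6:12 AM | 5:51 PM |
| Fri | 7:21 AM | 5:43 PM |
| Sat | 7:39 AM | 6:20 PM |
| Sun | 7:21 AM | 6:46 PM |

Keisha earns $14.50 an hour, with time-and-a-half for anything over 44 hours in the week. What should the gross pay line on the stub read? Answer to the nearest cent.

Tue: 8:55 AM–6:48 PM = 9 h 53 min
Wed: 11:28 AM–8:57 PM = 9 h 29 min
Thu: 6:12 AM–5:51 PM = 11 h 39 min
Fri: 7:21 AM–5:43 PM = 10 h 22 min
Sat: 7:39 AM–6:20 PM = 10 h 41 min
Sun: 7:21 AM–6:46 PM = 11 h 25 min
Total worked: 63 h 29 min = 3809 min.
Regular 44 h 0 min = 2640 min at $14.50/h; overtime 19 h 29 min = 1169 min at $21.75/h.
Pay = (2640 × $14.50 + 1169 × $21.75) ÷ 60 = $1061.76.

$1061.76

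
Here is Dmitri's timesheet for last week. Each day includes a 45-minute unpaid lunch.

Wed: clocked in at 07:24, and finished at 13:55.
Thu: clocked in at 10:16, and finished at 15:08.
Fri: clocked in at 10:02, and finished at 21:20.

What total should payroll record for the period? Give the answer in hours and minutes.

20 h 26 min

Wed: 07:24–13:55 = 6 h 31 min; less 45 min break → 5 h 46 min
Thu: 10:16–15:08 = 4 h 52 min; less 45 min break → 4 h 7 min
Fri: 10:02–21:20 = 11 h 18 min; less 45 min break → 10 h 33 min
Total: 5 h 46 min + 4 h 7 min + 10 h 33 min = 20 h 26 min.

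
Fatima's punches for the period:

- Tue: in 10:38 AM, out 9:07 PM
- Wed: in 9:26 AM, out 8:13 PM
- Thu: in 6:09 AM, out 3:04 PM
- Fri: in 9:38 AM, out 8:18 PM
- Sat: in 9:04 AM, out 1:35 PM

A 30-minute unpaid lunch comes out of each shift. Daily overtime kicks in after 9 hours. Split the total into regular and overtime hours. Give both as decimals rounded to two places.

Regular 39.43 hours, overtime 3.43 hours

Tue: 10:38 AM–9:07 PM = 10 h 29 min; less 30 min break → 9 h 59 min
Wed: 9:26 AM–8:13 PM = 10 h 47 min; less 30 min break → 10 h 17 min
Thu: 6:09 AM–3:04 PM = 8 h 55 min; less 30 min break → 8 h 25 min
Fri: 9:38 AM–8:18 PM = 10 h 40 min; less 30 min break → 10 h 10 min
Sat: 9:04 AM–1:35 PM = 4 h 31 min; less 30 min break → 4 h 1 min
Tue reg 9 h 0 min / OT 0 h 59 min; Wed reg 9 h 0 min / OT 1 h 17 min; Thu reg 8 h 25 min / OT 0 h 0 min; Fri reg 9 h 0 min / OT 1 h 10 min; Sat reg 4 h 1 min / OT 0 h 0 min.
Totals: regular 39 h 26 min, overtime 3 h 26 min.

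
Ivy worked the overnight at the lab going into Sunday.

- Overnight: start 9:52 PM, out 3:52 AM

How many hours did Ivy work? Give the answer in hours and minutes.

Overnight: 9:52 PM → midnight = 2 h 8 min; midnight → 3:52 AM = 3 h 52 min; span 6 h 0 min

6 h 0 min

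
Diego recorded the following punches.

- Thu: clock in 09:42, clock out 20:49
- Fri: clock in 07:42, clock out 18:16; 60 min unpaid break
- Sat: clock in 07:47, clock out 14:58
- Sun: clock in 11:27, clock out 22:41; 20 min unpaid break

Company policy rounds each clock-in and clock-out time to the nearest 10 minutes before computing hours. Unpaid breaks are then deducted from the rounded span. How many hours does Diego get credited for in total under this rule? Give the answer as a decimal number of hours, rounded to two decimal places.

Thu: in 09:42→09:40, out 20:49→20:50; 11 h 10 min
Fri: in 07:42→07:40, out 18:16→18:20; 10 h 40 min − 60 min = 9 h 40 min
Sat: in 07:47→07:50, out 14:58→15:00; 7 h 10 min
Sun: in 11:27→11:30, out 22:41→22:40; 11 h 10 min − 20 min = 10 h 50 min
Total credited: 38 h 50 min.

38.83 hours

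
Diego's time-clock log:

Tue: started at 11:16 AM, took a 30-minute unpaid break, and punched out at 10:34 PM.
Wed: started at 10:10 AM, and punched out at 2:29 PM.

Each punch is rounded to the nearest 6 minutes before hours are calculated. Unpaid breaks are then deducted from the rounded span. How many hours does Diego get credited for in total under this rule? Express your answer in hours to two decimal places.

Tue: in 11:16 AM→11:18 AM, out 10:34 PM→10:36 PM; 11 h 18 min − 30 min = 10 h 48 min
Wed: in 10:10 AM→10:12 AM, out 2:29 PM→2:30 PM; 4 h 18 min
Total credited: 15 h 6 min.

15.10 hours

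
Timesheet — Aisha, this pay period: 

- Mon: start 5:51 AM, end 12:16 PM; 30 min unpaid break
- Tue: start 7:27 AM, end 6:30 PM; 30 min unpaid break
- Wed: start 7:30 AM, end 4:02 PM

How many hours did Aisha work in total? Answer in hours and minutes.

25 h 0 min

Mon: 5:51 AM–12:16 PM = 6 h 25 min; less 30 min break → 5 h 55 min
Tue: 7:27 AM–6:30 PM = 11 h 3 min; less 30 min break → 10 h 33 min
Wed: 7:30 AM–4:02 PM = 8 h 32 min
Total: 5 h 55 min + 10 h 33 min + 8 h 32 min = 25 h 0 min.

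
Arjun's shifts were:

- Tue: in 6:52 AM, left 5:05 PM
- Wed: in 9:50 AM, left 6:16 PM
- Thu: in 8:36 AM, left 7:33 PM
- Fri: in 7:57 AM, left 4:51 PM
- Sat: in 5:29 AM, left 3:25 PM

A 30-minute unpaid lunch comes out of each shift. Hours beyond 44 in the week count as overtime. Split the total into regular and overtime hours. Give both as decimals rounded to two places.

Regular 44.00 hours, overtime 1.93 hours

Tue: 6:52 AM–5:05 PM = 10 h 13 min; less 30 min break → 9 h 43 min
Wed: 9:50 AM–6:16 PM = 8 h 26 min; less 30 min break → 7 h 56 min
Thu: 8:36 AM–7:33 PM = 10 h 57 min; less 30 min break → 10 h 27 min
Fri: 7:57 AM–4:51 PM = 8 h 54 min; less 30 min break → 8 h 24 min
Sat: 5:29 AM–3:25 PM = 9 h 56 min; less 30 min break → 9 h 26 min
Total worked: 45 h 56 min = 45.93 h.
Threshold 44 h → overtime 1 h 56 min, regular 44 h 0 min.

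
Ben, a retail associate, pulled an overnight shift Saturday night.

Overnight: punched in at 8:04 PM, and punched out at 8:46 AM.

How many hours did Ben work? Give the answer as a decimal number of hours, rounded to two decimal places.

Overnight: 8:04 PM → midnight = 3 h 56 min; midnight → 8:46 AM = 8 h 46 min; span 12 h 42 min

12.70 hours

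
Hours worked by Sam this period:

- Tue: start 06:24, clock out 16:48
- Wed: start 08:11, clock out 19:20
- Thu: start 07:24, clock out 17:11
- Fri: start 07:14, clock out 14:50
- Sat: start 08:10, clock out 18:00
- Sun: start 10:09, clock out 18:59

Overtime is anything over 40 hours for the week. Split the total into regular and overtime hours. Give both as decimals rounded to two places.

Tue: 06:24–16:48 = 10 h 24 min
Wed: 08:11–19:20 = 11 h 9 min
Thu: 07:24–17:11 = 9 h 47 min
Fri: 07:14–14:50 = 7 h 36 min
Sat: 08:10–18:00 = 9 h 50 min
Sun: 10:09–18:59 = 8 h 50 min
Total worked: 57 h 36 min = 57.60 h.
Threshold 40 h → overtime 17 h 36 min, regular 40 h 0 min.

Regular 40.00 hours, overtime 17.60 hours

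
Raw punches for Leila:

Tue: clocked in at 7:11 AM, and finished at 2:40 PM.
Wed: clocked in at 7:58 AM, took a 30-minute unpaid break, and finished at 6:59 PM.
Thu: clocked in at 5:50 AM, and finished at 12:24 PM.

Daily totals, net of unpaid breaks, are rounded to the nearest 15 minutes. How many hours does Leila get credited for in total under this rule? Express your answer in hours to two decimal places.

Tue: 7:11 AM–2:40 PM = 7 h 29 min → rounds to 7 h 30 min
Wed: 7:58 AM–6:59 PM = 11 h 1 min − 30 min = 10 h 31 min → rounds to 10 h 30 min
Thu: 5:50 AM–12:24 PM = 6 h 34 min → rounds to 6 h 30 min
Total credited: 24 h 30 min.

24.50 hours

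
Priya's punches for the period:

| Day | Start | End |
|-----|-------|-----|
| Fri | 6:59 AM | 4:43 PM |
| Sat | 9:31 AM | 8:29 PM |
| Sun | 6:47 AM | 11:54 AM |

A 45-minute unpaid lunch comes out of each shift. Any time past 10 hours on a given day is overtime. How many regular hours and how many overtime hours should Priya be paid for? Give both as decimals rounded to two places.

Regular 23.35 hours, overtime 0.22 hours

Fri: 6:59 AM–4:43 PM = 9 h 44 min; less 45 min break → 8 h 59 min
Sat: 9:31 AM–8:29 PM = 10 h 58 min; less 45 min break → 10 h 13 min
Sun: 6:47 AM–11:54 AM = 5 h 7 min; less 45 min break → 4 h 22 min
Fri reg 8 h 59 min / OT 0 h 0 min; Sat reg 10 h 0 min / OT 0 h 13 min; Sun reg 4 h 22 min / OT 0 h 0 min.
Totals: regular 23 h 21 min, overtime 0 h 13 min.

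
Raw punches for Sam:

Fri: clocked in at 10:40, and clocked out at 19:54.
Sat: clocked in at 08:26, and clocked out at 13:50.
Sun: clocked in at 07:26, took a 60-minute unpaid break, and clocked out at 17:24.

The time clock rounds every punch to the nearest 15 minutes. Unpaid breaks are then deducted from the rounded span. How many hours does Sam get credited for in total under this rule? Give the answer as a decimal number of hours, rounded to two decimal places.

Fri: in 10:40→10:45, out 19:54→20:00; 9 h 15 min
Sat: in 08:26→08:30, out 13:50→13:45; 5 h 15 min
Sun: in 07:26→07:30, out 17:24→17:30; 10 h 0 min − 60 min = 9 h 0 min
Total credited: 23 h 30 min.

23.50 hours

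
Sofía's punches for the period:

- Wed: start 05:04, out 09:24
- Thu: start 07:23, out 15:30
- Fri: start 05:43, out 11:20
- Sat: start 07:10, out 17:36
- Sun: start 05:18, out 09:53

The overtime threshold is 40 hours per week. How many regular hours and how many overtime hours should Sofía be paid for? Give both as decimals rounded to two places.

Regular 33.08 hours, overtime 0.00 hours

Wed: 05:04–09:24 = 4 h 20 min
Thu: 07:23–15:30 = 8 h 7 min
Fri: 05:43–11:20 = 5 h 37 min
Sat: 07:10–17:36 = 10 h 26 min
Sun: 05:18–09:53 = 4 h 35 min
Total worked: 33 h 5 min = 33.08 h.
Threshold 40 h → overtime 0 h 0 min, regular 33 h 5 min.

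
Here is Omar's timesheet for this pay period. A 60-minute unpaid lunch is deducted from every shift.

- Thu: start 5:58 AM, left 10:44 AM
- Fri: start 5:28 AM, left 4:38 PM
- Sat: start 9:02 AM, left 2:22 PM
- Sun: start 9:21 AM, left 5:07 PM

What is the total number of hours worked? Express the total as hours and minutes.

Thu: 5:58 AM–10:44 AM = 4 h 46 min; less 60 min break → 3 h 46 min
Fri: 5:28 AM–4:38 PM = 11 h 10 min; less 60 min break → 10 h 10 min
Sat: 9:02 AM–2:22 PM = 5 h 20 min; less 60 min break → 4 h 20 min
Sun: 9:21 AM–5:07 PM = 7 h 46 min; less 60 min break → 6 h 46 min
Total: 3 h 46 min + 10 h 10 min + 4 h 20 min + 6 h 46 min = 25 h 2 min.

25 h 2 min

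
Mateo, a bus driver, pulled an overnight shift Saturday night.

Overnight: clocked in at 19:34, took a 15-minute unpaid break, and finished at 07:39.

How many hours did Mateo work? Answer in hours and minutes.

Overnight: 19:34 → midnight = 4 h 26 min; midnight → 07:39 = 7 h 39 min; span 12 h 5 min; less 15 min break → 11 h 50 min

11 h 50 min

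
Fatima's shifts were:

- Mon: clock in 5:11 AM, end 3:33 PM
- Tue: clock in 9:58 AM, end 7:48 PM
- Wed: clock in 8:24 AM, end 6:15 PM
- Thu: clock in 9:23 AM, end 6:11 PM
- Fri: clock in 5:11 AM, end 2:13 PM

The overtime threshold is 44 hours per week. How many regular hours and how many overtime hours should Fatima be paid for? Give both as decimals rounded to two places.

Mon: 5:11 AM–3:33 PM = 10 h 22 min
Tue: 9:58 AM–7:48 PM = 9 h 50 min
Wed: 8:24 AM–6:15 PM = 9 h 51 min
Thu: 9:23 AM–6:11 PM = 8 h 48 min
Fri: 5:11 AM–2:13 PM = 9 h 2 min
Total worked: 47 h 53 min = 47.88 h.
Threshold 44 h → overtime 3 h 53 min, regular 44 h 0 min.

Regular 44.00 hours, overtime 3.88 hours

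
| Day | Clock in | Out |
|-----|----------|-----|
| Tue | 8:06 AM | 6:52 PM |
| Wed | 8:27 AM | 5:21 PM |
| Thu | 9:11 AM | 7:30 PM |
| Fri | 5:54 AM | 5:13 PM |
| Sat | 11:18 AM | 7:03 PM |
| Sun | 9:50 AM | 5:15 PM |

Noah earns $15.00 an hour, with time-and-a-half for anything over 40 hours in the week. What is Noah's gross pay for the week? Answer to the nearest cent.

$970.50

Tue: 8:06 AM–6:52 PM = 10 h 46 min
Wed: 8:27 AM–5:21 PM = 8 h 54 min
Thu: 9:11 AM–7:30 PM = 10 h 19 min
Fri: 5:54 AM–5:13 PM = 11 h 19 min
Sat: 11:18 AM–7:03 PM = 7 h 45 min
Sun: 9:50 AM–5:15 PM = 7 h 25 min
Total worked: 56 h 28 min = 3388 min.
Regular 40 h 0 min = 2400 min at $15.00/h; overtime 16 h 28 min = 988 min at $22.50/h.
Pay = (2400 × $15.00 + 988 × $22.50) ÷ 60 = $970.50.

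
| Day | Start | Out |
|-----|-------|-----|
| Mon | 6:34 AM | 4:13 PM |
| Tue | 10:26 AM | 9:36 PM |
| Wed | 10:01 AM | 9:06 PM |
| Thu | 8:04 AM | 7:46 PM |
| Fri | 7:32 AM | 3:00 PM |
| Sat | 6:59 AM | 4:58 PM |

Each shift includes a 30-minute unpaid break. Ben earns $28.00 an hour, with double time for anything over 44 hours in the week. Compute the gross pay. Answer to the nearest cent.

Mon: 6:34 AM–4:13 PM = 9 h 39 min; less 30 min break → 9 h 9 min
Tue: 10:26 AM–9:36 PM = 11 h 10 min; less 30 min break → 10 h 40 min
Wed: 10:01 AM–9:06 PM = 11 h 5 min; less 30 min break → 10 h 35 min
Thu: 8:04 AM–7:46 PM = 11 h 42 min; less 30 min break → 11 h 12 min
Fri: 7:32 AM–3:00 PM = 7 h 28 min; less 30 min break → 6 h 58 min
Sat: 6:59 AM–4:58 PM = 9 h 59 min; less 30 min break → 9 h 29 min
Total worked: 58 h 3 min = 3483 min.
Regular 44 h 0 min = 2640 min at $28.00/h; overtime 14 h 3 min = 843 min at $56.00/h.
Pay = (2640 × $28.00 + 843 × $56.00) ÷ 60 = $2018.80.

$2018.80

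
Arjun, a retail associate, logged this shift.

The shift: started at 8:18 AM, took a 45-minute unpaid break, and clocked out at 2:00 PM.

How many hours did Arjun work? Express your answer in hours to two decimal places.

The shift: 8:18 AM–2:00 PM = 5 h 42 min; less 45 min break → 4 h 57 min

4.95 hours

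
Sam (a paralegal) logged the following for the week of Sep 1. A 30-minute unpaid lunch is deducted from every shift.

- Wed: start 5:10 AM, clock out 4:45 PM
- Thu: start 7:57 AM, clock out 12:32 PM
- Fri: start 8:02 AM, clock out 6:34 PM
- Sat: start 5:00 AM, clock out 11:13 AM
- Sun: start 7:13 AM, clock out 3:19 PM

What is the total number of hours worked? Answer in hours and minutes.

Wed: 5:10 AM–4:45 PM = 11 h 35 min; less 30 min break → 11 h 5 min
Thu: 7:57 AM–12:32 PM = 4 h 35 min; less 30 min break → 4 h 5 min
Fri: 8:02 AM–6:34 PM = 10 h 32 min; less 30 min break → 10 h 2 min
Sat: 5:00 AM–11:13 AM = 6 h 13 min; less 30 min break → 5 h 43 min
Sun: 7:13 AM–3:19 PM = 8 h 6 min; less 30 min break → 7 h 36 min
Total: 11 h 5 min + 4 h 5 min + 10 h 2 min + 5 h 43 min + 7 h 36 min = 38 h 31 min.

38 h 31 min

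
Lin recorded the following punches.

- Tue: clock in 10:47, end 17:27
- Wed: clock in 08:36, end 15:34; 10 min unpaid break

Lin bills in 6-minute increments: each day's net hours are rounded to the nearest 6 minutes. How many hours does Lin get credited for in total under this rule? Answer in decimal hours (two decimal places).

Tue: 10:47–17:27 = 6 h 40 min → rounds to 6 h 42 min
Wed: 08:36–15:34 = 6 h 58 min − 10 min = 6 h 48 min → rounds to 6 h 48 min
Total credited: 13 h 30 min.

13.50 hours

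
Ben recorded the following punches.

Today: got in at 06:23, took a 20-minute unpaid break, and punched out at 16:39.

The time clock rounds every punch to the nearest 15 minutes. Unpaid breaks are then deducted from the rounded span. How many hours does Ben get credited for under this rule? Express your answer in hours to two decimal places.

9.92 hours

Today: in 06:23→06:30, out 16:39→16:45; 10 h 15 min − 20 min = 9 h 55 min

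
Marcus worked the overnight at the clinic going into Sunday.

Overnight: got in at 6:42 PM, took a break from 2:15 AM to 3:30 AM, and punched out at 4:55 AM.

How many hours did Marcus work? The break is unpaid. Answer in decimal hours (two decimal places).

Overnight: 6:42 PM → midnight = 5 h 18 min; midnight → 4:55 AM = 4 h 55 min; span 10 h 13 min; less 75 min break → 8 h 58 min

8.97 hours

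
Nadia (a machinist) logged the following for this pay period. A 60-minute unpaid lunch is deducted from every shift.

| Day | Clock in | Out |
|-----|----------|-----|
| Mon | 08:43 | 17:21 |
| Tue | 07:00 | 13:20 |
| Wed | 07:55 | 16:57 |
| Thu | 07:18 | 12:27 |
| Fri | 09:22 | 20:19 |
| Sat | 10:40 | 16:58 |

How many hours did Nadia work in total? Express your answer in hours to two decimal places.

Mon: 08:43–17:21 = 8 h 38 min; less 60 min break → 7 h 38 min
Tue: 07:00–13:20 = 6 h 20 min; less 60 min break → 5 h 20 min
Wed: 07:55–16:57 = 9 h 2 min; less 60 min break → 8 h 2 min
Thu: 07:18–12:27 = 5 h 9 min; less 60 min break → 4 h 9 min
Fri: 09:22–20:19 = 10 h 57 min; less 60 min break → 9 h 57 min
Sat: 10:40–16:58 = 6 h 18 min; less 60 min break → 5 h 18 min
Total: 7 h 38 min + 5 h 20 min + 8 h 2 min + 4 h 9 min + 9 h 57 min + 5 h 18 min = 40 h 24 min.

40.40 hours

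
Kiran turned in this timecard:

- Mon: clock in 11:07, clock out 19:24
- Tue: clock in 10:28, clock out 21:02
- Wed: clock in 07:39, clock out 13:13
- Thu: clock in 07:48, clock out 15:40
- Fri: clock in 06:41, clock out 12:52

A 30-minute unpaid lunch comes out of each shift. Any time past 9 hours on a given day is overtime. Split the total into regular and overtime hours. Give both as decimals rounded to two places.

Mon: 11:07–19:24 = 8 h 17 min; less 30 min break → 7 h 47 min
Tue: 10:28–21:02 = 10 h 34 min; less 30 min break → 10 h 4 min
Wed: 07:39–13:13 = 5 h 34 min; less 30 min break → 5 h 4 min
Thu: 07:48–15:40 = 7 h 52 min; less 30 min break → 7 h 22 min
Fri: 06:41–12:52 = 6 h 11 min; less 30 min break → 5 h 41 min
Mon reg 7 h 47 min / OT 0 h 0 min; Tue reg 9 h 0 min / OT 1 h 4 min; Wed reg 5 h 4 min / OT 0 h 0 min; Thu reg 7 h 22 min / OT 0 h 0 min; Fri reg 5 h 41 min / OT 0 h 0 min.
Totals: regular 34 h 54 min, overtime 1 h 4 min.

Regular 34.90 hours, overtime 1.07 hours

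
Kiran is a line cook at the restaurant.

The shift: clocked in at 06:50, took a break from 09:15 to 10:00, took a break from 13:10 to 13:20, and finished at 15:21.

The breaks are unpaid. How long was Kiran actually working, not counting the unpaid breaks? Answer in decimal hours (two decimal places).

7.60 hours

The shift: 06:50–15:21 = 8 h 31 min; less 55 min break → 7 h 36 min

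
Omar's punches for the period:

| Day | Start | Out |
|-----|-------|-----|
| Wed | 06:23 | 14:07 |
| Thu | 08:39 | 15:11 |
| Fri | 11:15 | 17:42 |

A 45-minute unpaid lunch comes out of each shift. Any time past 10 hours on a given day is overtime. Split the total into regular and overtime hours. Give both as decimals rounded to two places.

Regular 18.47 hours, overtime 0.00 hours

Wed: 06:23–14:07 = 7 h 44 min; less 45 min break → 6 h 59 min
Thu: 08:39–15:11 = 6 h 32 min; less 45 min break → 5 h 47 min
Fri: 11:15–17:42 = 6 h 27 min; less 45 min break → 5 h 42 min
Wed reg 6 h 59 min / OT 0 h 0 min; Thu reg 5 h 47 min / OT 0 h 0 min; Fri reg 5 h 42 min / OT 0 h 0 min.
Totals: regular 18 h 28 min, overtime 0 h 0 min.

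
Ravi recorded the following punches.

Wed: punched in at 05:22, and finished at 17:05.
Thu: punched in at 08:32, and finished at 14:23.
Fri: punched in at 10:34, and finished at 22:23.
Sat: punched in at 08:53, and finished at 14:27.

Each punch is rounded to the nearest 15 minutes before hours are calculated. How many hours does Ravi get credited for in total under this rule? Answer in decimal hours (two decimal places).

Wed: in 05:22→05:15, out 17:05→17:00; 11 h 45 min
Thu: in 08:32→08:30, out 14:23→14:30; 6 h 0 min
Fri: in 10:34→10:30, out 22:23→22:30; 12 h 0 min
Sat: in 08:53→09:00, out 14:27→14:30; 5 h 30 min
Total credited: 35 h 15 min.

35.25 hours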